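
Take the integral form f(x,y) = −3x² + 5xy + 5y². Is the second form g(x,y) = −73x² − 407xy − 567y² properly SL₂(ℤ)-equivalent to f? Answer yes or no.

D₁ = 85, D₂ = 85
river cycle of f (length 6): (5, 5, -3), (-3, 7, 3), (3, 5, -5), (-5, 5, 3), (3, 7, -3), (-3, 5, 5)
river cycle of g (length 6): (-3, 5, 5), (5, 5, -3), (-3, 7, 3), (3, 5, -5), (-5, 5, 3), (3, 7, -3)
cycles coincide ⇒ equivalent

yes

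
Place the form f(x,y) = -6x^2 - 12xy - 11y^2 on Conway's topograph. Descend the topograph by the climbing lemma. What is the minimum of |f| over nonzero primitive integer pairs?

translate: b→0 (≡12 mod 12), so (6,12,11)→(6,0,5)
flip: (6,0,5)→(5,0,6)
reduced (well bottom): (5,0,6) with a≤c, −a<b≤a
well minimum |f| = |-5| = 5 (negative-definite)

5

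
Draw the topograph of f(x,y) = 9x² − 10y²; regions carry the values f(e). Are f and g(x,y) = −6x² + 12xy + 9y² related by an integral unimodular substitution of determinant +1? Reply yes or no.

D₁ = 360, D₂ = 360
river cycle of f (length 2): (9, 18, -1), (-1, 18, 9)
river cycle of g (length 6): (9, 6, -9), (-9, 12, 6), (6, 12, -9), (-9, 6, 9), (9, 12, -6), (-6, 12, 9)
cycles differ ⇒ inequivalent

no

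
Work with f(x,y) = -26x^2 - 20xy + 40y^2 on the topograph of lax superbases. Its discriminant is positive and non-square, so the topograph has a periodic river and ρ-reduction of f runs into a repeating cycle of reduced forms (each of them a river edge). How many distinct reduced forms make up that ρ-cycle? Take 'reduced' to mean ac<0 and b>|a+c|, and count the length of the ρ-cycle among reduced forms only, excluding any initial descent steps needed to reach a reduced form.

D = 4560, ⌊√D⌋ = 67
descent: ρ → (40,20,-26)  [lands on river]
river: ρ → (-26,32,34)
river: ρ → (34,36,-24)
river: ρ → (-24,60,10)
river: ρ → (10,60,-24)
river: ρ → (-24,36,34)
river: ρ → (34,32,-26)
river: ρ → (-26,20,40)
river: ρ → (40,60,-6)
river: ρ → (-6,60,40)
ρ-cycle length = 10 (tail of 1 descent step not counted)

10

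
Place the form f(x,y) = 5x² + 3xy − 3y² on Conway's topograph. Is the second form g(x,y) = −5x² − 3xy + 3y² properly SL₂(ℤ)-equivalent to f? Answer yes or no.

D₁ = 69, D₂ = 69
river cycle of f (length 4): (-3, 3, 5), (5, 7, -1), (-1, 7, 5), (5, 3, -3)
river cycle of g (length 4): (3, 3, -5), (-5, 7, 1), (1, 7, -5), (-5, 3, 3)
cycles differ ⇒ inequivalent

no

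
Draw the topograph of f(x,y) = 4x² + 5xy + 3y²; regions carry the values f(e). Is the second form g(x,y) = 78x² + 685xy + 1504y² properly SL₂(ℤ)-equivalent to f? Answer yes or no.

D₁ = -23, D₂ = -23
f: translate: b→-3 (≡5 mod 8), so (4,5,3)→(4,-3,2)
f: flip: (4,-3,2)→(2,3,4)
f: translate: b→-1 (≡3 mod 4), so (2,3,4)→(2,-1,3)
f: reduced (well bottom): (2,-1,3) with a≤c, −a<b≤a
g: translate: b→61 (≡685 mod 156), so (78,685,1504)→(78,61,12)
g: flip: (78,61,12)→(12,-61,78)
g: translate: b→11 (≡-61 mod 24), so (12,-61,78)→(12,11,3)
g: flip: (12,11,3)→(3,-11,12)
g: translate: b→1 (≡-11 mod 6), so (3,-11,12)→(3,1,2)
g: flip: (3,1,2)→(2,-1,3)
g: reduced (well bottom): (2,-1,3) with a≤c, −a<b≤a
reduced forms (2, -1, 3) vs (2, -1, 3) ⇒ equivalent

yes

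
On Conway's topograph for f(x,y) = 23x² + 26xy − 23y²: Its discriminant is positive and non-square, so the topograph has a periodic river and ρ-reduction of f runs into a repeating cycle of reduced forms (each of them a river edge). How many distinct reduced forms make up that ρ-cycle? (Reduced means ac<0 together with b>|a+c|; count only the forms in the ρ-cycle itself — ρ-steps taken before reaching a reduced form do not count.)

D = 2792, ⌊√D⌋ = 52
river: ρ → (-23,20,26)
river: ρ → (26,32,-17)
river: ρ → (-17,36,22)
river: ρ → (22,52,-1)
river: ρ → (-1,52,22)
river: ρ → (22,36,-17)
river: ρ → (-17,32,26)
river: ρ → (26,20,-23)
river: ρ → (-23,26,23)
river: ρ → (23,20,-26)
river: ρ → (-26,32,17)
river: ρ → (17,36,-22)
river: ρ → (-22,52,1)
river: ρ → (1,52,-22)
river: ρ → (-22,36,17)
river: ρ → (17,32,-26)
river: ρ → (-26,20,23)
river: ρ → (23,26,-23)
ρ-cycle length = 18 (tail of 0 descent steps not counted)

18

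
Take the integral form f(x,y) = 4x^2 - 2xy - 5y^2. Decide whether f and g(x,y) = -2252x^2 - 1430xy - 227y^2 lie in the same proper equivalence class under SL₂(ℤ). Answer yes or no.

D₁ = 84, D₂ = 84
river cycle of f (length 6): (-5, 2, 4), (4, 6, -3), (-3, 6, 4), (4, 2, -5), (-5, 8, 1), (1, 8, -5)
river cycle of g (length 6): (-5, 2, 4), (4, 6, -3), (-3, 6, 4), (4, 2, -5), (-5, 8, 1), (1, 8, -5)
cycles coincide ⇒ equivalent

yes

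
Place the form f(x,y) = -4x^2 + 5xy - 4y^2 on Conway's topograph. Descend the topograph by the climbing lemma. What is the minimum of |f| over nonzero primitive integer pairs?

translate: b→3 (≡-5 mod 8), so (4,-5,4)→(4,3,3)
flip: (4,3,3)→(3,-3,4)
translate: b→3 (≡-3 mod 6), so (3,-3,4)→(3,3,4)
reduced (well bottom): (3,3,4) with a≤c, −a<b≤a
well minimum |f| = |-3| = 3 (negative-definite)

3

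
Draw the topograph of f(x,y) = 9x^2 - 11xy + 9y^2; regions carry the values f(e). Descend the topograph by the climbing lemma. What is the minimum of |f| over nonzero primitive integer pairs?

translate: b→7 (≡-11 mod 18), so (9,-11,9)→(9,7,7)
flip: (9,7,7)→(7,-7,9)
translate: b→7 (≡-7 mod 14), so (7,-7,9)→(7,7,9)
reduced (well bottom): (7,7,9) with a≤c, −a<b≤a
well minimum = a = 7

7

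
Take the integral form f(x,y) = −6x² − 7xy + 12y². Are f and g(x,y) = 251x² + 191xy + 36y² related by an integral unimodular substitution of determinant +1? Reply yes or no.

D₁ = 337, D₂ = 337
river cycle of f (length 42): (12, 7, -6), (-6, 17, 2), (2, 15, -14), (-14, 13, 3), (3, 17, -4), (-4, 15, 7), (7, 13, -6), (-6, 11, 9), (9, 7, -8), (-8, 9, 8), … (32 more)
river cycle of g (length 42): (2, 15, -14), (-14, 13, 3), (3, 17, -4), (-4, 15, 7), (7, 13, -6), (-6, 11, 9), (9, 7, -8), (-8, 9, 8), (8, 7, -9), (-9, 11, 6), … (32 more)
cycles coincide ⇒ equivalent

yes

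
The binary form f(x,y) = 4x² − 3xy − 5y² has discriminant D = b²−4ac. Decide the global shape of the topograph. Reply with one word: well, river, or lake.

D = b²−4ac = (-3)² − 4·4·(-5) = 89
D > 0 non-square ⇒ indefinite ⇒ periodic river

river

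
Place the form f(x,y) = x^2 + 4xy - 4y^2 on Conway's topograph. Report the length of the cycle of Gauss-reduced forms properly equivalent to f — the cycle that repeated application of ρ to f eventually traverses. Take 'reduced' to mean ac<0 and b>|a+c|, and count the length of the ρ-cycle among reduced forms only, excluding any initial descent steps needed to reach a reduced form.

D = 32, ⌊√D⌋ = 5
river: ρ → (-4,4,1)
river: ρ → (1,4,-4)
ρ-cycle length = 2 (tail of 0 descent steps not counted)

2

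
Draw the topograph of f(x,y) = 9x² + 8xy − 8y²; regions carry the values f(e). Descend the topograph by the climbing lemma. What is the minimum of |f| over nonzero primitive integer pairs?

river: ρ → (-8,8,9)
river: ρ → (9,10,-7)
river: ρ → (-7,18,1)
river: ρ → (1,18,-7)
river: ρ → (-7,10,9)
river: ρ → (9,8,-8)
closes: descent 0, river 6
min |a| on river = 1

1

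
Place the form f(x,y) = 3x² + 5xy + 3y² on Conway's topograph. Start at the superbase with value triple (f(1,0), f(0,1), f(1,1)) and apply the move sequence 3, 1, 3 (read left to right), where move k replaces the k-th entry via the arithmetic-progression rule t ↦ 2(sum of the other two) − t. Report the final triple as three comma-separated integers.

start (3,3,11) = (f(1,0),f(0,1),f(1,1))
replace slot 3: 2·(3+3) − 11 = 1 → (3,3,1)
replace slot 1: 2·(3+1) − 3 = 5 → (5,3,1)
replace slot 3: 2·(5+3) − 1 = 15 → (5,3,15)

5,3,15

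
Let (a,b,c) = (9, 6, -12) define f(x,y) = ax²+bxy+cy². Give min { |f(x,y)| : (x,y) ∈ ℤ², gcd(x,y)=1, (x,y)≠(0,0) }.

river: ρ → (-12,18,3)
river: ρ → (3,18,-12)
river: ρ → (-12,6,9)
river: ρ → (9,12,-9)
river: ρ → (-9,6,12)
river: ρ → (12,18,-3)
river: ρ → (-3,18,12)
river: ρ → (12,6,-9)
river: ρ → (-9,12,9)
river: ρ → (9,6,-12)
closes: descent 0, river 10
min |a| on river = 3

3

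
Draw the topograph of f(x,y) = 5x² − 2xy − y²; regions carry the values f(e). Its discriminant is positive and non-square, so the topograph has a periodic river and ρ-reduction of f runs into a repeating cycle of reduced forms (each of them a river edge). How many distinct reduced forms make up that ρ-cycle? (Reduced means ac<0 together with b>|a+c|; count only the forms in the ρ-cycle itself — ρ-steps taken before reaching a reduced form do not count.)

D = 24, ⌊√D⌋ = 4
descent: ρ → (-1,4,2)  [lands on river]
river: ρ → (2,4,-1)
ρ-cycle length = 2 (tail of 1 descent step not counted)

2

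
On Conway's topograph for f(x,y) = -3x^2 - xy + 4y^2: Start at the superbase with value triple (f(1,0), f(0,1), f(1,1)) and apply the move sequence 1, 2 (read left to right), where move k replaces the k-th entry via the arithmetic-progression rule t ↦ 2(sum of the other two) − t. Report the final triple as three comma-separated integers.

start (-3,4,0) = (f(1,0),f(0,1),f(1,1))
replace slot 1: 2·(4+0) − (-3) = 11 → (11,4,0)
replace slot 2: 2·(11+0) − 4 = 18 → (11,18,0)

11,18,0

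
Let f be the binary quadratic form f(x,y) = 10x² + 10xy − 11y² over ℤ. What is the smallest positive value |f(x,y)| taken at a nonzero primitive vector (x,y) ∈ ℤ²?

river: ρ → (-11,12,9)
river: ρ → (9,6,-14)
river: ρ → (-14,22,1)
river: ρ → (1,22,-14)
river: ρ → (-14,6,9)
river: ρ → (9,12,-11)
river: ρ → (-11,10,10)
river: ρ → (10,10,-11)
closes: descent 0, river 8
min |a| on river = 1

1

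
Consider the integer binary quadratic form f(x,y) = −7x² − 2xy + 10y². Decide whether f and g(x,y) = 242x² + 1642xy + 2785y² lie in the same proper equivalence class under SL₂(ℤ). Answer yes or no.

D₁ = 284, D₂ = 284
river cycle of f (length 8): (-7, 12, 5), (5, 8, -11), (-11, 14, 2), (2, 14, -11), (-11, 8, 5), (5, 12, -7), (-7, 16, 1), (1, 16, -7)
river cycle of g (length 8): (5, 8, -11), (-11, 14, 2), (2, 14, -11), (-11, 8, 5), (5, 12, -7), (-7, 16, 1), (1, 16, -7), (-7, 12, 5)
cycles coincide ⇒ equivalent

yes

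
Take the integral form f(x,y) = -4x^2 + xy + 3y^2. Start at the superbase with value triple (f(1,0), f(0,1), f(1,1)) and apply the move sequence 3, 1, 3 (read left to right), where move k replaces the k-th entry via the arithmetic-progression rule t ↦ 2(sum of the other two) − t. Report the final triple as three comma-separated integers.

start (-4,3,0) = (f(1,0),f(0,1),f(1,1))
replace slot 3: 2·((-4)+3) − 0 = -2 → (-4,3,-2)
replace slot 1: 2·(3+(-2)) − (-4) = 6 → (6,3,-2)
replace slot 3: 2·(6+3) − (-2) = 20 → (6,3,20)

6,3,20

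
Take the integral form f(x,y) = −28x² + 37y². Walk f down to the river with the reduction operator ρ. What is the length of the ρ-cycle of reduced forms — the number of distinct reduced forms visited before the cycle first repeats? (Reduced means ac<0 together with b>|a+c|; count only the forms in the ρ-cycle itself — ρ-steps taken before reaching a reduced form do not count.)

D = 4144, ⌊√D⌋ = 64
descent: ρ → (37,0,-28)
descent: ρ → (-28,56,9)  [lands on river]
river: ρ → (9,52,-40)
river: ρ → (-40,28,21)
river: ρ → (21,56,-12)
river: ρ → (-12,64,1)
river: ρ → (1,64,-12)
river: ρ → (-12,56,21)
river: ρ → (21,28,-40)
river: ρ → (-40,52,9)
river: ρ → (9,56,-28)
ρ-cycle length = 10 (tail of 2 descent steps not counted)

10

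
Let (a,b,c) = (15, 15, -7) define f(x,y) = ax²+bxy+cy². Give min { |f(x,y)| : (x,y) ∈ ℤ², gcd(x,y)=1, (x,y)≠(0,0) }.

river: ρ → (-7,13,17)
river: ρ → (17,21,-3)
river: ρ → (-3,21,17)
river: ρ → (17,13,-7)
river: ρ → (-7,15,15)
river: ρ → (15,15,-7)
closes: descent 0, river 6
min |a| on river = 3

3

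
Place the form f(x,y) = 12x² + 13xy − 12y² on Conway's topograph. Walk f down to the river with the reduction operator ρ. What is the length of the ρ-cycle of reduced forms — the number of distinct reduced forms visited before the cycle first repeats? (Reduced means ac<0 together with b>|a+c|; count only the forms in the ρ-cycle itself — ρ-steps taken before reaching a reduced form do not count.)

D = 745, ⌊√D⌋ = 27
river: ρ → (-12,11,13)
river: ρ → (13,15,-10)
river: ρ → (-10,25,3)
river: ρ → (3,23,-18)
river: ρ → (-18,13,8)
river: ρ → (8,19,-12)
river: ρ → (-12,5,15)
river: ρ → (15,25,-2)
river: ρ → (-2,27,2)
river: ρ → (2,25,-15)
river: ρ → (-15,5,12)
river: ρ → (12,19,-8)
river: ρ → (-8,13,18)
river: ρ → (18,23,-3)
river: ρ → (-3,25,10)
river: ρ → (10,15,-13)
river: ρ → (-13,11,12)
river: ρ → (12,13,-12)
ρ-cycle length = 18 (tail of 0 descent steps not counted)

18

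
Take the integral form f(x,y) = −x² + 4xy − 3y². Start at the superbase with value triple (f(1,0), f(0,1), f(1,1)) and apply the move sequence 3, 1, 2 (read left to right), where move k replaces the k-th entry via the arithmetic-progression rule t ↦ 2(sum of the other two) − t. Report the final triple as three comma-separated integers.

start (-1,-3,0) = (f(1,0),f(0,1),f(1,1))
replace slot 3: 2·((-1)+(-3)) − 0 = -8 → (-1,-3,-8)
replace slot 1: 2·((-3)+(-8)) − (-1) = -21 → (-21,-3,-8)
replace slot 2: 2·((-21)+(-8)) − (-3) = -55 → (-21,-55,-8)

-21,-55,-8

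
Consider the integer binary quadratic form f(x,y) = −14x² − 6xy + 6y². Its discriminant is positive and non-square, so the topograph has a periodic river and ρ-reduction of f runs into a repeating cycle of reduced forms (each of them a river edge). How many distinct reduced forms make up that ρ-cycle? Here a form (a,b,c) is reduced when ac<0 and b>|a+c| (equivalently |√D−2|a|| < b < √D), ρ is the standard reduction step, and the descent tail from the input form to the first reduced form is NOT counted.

D = 372, ⌊√D⌋ = 19
descent: ρ → (6,18,-2)  [lands on river]
river: ρ → (-2,18,6)
ρ-cycle length = 2 (tail of 1 descent step not counted)

2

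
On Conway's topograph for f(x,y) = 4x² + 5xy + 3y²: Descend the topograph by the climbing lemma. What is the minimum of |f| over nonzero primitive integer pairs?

translate: b→-3 (≡5 mod 8), so (4,5,3)→(4,-3,2)
flip: (4,-3,2)→(2,3,4)
translate: b→-1 (≡3 mod 4), so (2,3,4)→(2,-1,3)
reduced (well bottom): (2,-1,3) with a≤c, −a<b≤a
well minimum = a = 2

2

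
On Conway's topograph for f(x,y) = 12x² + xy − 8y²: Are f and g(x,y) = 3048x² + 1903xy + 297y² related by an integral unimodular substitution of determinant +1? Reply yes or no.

D₁ = 385, D₂ = 385
river cycle of f (length 10): (-8, 15, 5), (5, 15, -8), (-8, 17, 3), (3, 19, -2), (-2, 17, 12), (12, 7, -7), (-7, 7, 12), (12, 17, -2), (-2, 19, 3), (3, 17, -8)
river cycle of g (length 10): (-8, 15, 5), (5, 15, -8), (-8, 17, 3), (3, 19, -2), (-2, 17, 12), (12, 7, -7), (-7, 7, 12), (12, 17, -2), (-2, 19, 3), (3, 17, -8)
cycles coincide ⇒ equivalent

yes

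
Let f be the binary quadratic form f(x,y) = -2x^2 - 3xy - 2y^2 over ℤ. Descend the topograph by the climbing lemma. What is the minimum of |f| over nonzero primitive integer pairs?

translate: b→-1 (≡3 mod 4), so (2,3,2)→(2,-1,1)
flip: (2,-1,1)→(1,1,2)
reduced (well bottom): (1,1,2) with a≤c, −a<b≤a
well minimum |f| = |-1| = 1 (negative-definite)

1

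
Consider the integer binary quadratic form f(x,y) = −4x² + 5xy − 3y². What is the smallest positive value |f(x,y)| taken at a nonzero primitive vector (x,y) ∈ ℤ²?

translate: b→3 (≡-5 mod 8), so (4,-5,3)→(4,3,2)
flip: (4,3,2)→(2,-3,4)
translate: b→1 (≡-3 mod 4), so (2,-3,4)→(2,1,3)
reduced (well bottom): (2,1,3) with a≤c, −a<b≤a
well minimum |f| = |-2| = 2 (negative-definite)

2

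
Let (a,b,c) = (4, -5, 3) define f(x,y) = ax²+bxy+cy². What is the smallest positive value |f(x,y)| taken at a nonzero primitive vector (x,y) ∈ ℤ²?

translate: b→3 (≡-5 mod 8), so (4,-5,3)→(4,3,2)
flip: (4,3,2)→(2,-3,4)
translate: b→1 (≡-3 mod 4), so (2,-3,4)→(2,1,3)
reduced (well bottom): (2,1,3) with a≤c, −a<b≤a
well minimum = a = 2

2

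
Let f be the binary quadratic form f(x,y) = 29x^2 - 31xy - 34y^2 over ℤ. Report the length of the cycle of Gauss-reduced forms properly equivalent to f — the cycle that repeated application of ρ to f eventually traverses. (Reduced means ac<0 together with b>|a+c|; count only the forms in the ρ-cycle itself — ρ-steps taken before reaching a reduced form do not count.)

D = 4905, ⌊√D⌋ = 70
descent: ρ → (-34,31,29)  [lands on river]
river: ρ → (29,27,-36)
river: ρ → (-36,45,20)
river: ρ → (20,35,-46)
river: ρ → (-46,57,9)
river: ρ → (9,69,-4)
river: ρ → (-4,67,26)
river: ρ → (26,37,-34)
ρ-cycle length = 8 (tail of 1 descent step not counted)

8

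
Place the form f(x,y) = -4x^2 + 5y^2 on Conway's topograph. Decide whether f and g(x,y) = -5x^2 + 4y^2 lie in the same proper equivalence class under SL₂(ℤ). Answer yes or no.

D₁ = 80, D₂ = 80
river cycle of f (length 2): (-4, 8, 1), (1, 8, -4)
river cycle of g (length 2): (4, 8, -1), (-1, 8, 4)
cycles differ ⇒ inequivalent

no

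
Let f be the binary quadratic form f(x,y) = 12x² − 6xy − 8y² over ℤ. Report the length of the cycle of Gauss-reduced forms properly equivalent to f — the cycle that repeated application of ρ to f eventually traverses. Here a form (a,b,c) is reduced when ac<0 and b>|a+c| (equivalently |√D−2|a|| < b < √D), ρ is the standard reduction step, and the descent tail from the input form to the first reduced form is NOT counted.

D = 420, ⌊√D⌋ = 20
descent: ρ → (-8,6,12)  [lands on river]
river: ρ → (12,18,-2)
river: ρ → (-2,18,12)
river: ρ → (12,6,-8)
river: ρ → (-8,10,10)
river: ρ → (10,10,-8)
ρ-cycle length = 6 (tail of 1 descent step not counted)

6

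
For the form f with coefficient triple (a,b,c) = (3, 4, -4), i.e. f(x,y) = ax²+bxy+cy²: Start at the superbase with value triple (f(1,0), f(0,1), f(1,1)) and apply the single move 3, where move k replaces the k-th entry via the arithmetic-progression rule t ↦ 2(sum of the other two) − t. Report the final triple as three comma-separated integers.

start (3,-4,3) = (f(1,0),f(0,1),f(1,1))
replace slot 3: 2·(3+(-4)) − 3 = -5 → (3,-4,-5)

3,-4,-5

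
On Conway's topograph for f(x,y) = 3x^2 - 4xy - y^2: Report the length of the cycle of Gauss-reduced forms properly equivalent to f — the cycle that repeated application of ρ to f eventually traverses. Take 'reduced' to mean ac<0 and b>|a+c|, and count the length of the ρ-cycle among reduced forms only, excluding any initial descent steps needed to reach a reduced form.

D = 28, ⌊√D⌋ = 5
descent: ρ → (-1,4,3)  [lands on river]
river: ρ → (3,2,-2)
river: ρ → (-2,2,3)
river: ρ → (3,4,-1)
ρ-cycle length = 4 (tail of 1 descent step not counted)

4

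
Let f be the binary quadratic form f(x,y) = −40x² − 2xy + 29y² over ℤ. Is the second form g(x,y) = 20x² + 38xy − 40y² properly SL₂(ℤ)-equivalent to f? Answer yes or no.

D₁ = 4644, D₂ = 4644
river cycle of f (length 26): (29, 60, -9), (-9, 66, 8), (8, 62, -25), (-25, 38, 32), (32, 26, -31), (-31, 36, 27), (27, 18, -40), (-40, 62, 5), (5, 68, -1), (-1, 68, 5), … (16 more)
river cycle of g (length 30): (-40, 42, 18), (18, 66, -4), (-4, 62, 50), (50, 38, -16), (-16, 58, 20), (20, 62, -10), (-10, 58, 32), (32, 6, -36), (-36, 66, 2), (2, 66, -36), … (20 more)
cycles differ ⇒ inequivalent

no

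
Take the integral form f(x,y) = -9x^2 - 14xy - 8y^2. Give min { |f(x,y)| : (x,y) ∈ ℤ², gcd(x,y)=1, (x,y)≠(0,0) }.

translate: b→-4 (≡14 mod 18), so (9,14,8)→(9,-4,3)
flip: (9,-4,3)→(3,4,9)
translate: b→-2 (≡4 mod 6), so (3,4,9)→(3,-2,8)
reduced (well bottom): (3,-2,8) with a≤c, −a<b≤a
well minimum |f| = |-3| = 3 (negative-definite)

3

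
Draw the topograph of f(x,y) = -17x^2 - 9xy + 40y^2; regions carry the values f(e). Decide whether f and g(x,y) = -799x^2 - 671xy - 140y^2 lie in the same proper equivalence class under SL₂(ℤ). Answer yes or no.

D₁ = 2801, D₂ = 2801
river cycle of f (length 90): (-17, 25, 32), (32, 39, -10), (-10, 41, 28), (28, 15, -23), (-23, 31, 20), (20, 49, -5), (-5, 51, 10), (10, 49, -10), (-10, 51, 5), (5, 49, -20), … (80 more)
river cycle of g (length 90): (-17, 25, 32), (32, 39, -10), (-10, 41, 28), (28, 15, -23), (-23, 31, 20), (20, 49, -5), (-5, 51, 10), (10, 49, -10), (-10, 51, 5), (5, 49, -20), … (80 more)
cycles coincide ⇒ equivalent

yes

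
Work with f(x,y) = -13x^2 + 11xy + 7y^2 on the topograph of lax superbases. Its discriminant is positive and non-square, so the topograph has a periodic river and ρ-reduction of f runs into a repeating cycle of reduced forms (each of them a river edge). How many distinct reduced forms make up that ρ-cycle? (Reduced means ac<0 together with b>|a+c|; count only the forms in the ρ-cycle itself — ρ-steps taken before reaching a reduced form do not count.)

D = 485, ⌊√D⌋ = 22
river: ρ → (7,17,-7)
river: ρ → (-7,11,13)
river: ρ → (13,15,-5)
river: ρ → (-5,15,13)
river: ρ → (13,11,-7)
river: ρ → (-7,17,7)
river: ρ → (7,11,-13)
river: ρ → (-13,15,5)
river: ρ → (5,15,-13)
river: ρ → (-13,11,7)
ρ-cycle length = 10 (tail of 0 descent steps not counted)

10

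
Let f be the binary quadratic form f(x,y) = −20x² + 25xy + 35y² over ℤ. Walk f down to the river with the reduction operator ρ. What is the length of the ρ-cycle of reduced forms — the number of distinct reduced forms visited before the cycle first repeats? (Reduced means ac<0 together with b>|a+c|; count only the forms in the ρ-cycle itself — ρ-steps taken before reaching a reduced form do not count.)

D = 3425, ⌊√D⌋ = 58
river: ρ → (35,45,-10)
river: ρ → (-10,55,10)
river: ρ → (10,45,-35)
river: ρ → (-35,25,20)
river: ρ → (20,55,-5)
river: ρ → (-5,55,20)
river: ρ → (20,25,-35)
river: ρ → (-35,45,10)
river: ρ → (10,55,-10)
river: ρ → (-10,45,35)
river: ρ → (35,25,-20)
river: ρ → (-20,55,5)
river: ρ → (5,55,-20)
river: ρ → (-20,25,35)
ρ-cycle length = 14 (tail of 0 descent steps not counted)

14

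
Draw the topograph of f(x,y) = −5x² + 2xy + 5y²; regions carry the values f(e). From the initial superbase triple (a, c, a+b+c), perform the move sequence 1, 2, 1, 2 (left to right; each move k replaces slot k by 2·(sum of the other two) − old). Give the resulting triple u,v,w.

start (-5,5,2) = (f(1,0),f(0,1),f(1,1))
replace slot 1: 2·(5+2) − (-5) = 19 → (19,5,2)
replace slot 2: 2·(19+2) − 5 = 37 → (19,37,2)
replace slot 1: 2·(37+2) − 19 = 59 → (59,37,2)
replace slot 2: 2·(59+2) − 37 = 85 → (59,85,2)

59,85,2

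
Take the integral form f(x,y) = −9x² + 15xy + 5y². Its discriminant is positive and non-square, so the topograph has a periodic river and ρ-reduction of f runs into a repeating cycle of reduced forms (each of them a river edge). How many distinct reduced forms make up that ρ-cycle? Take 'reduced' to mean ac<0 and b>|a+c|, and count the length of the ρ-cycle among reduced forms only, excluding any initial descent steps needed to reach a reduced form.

D = 405, ⌊√D⌋ = 20
river: ρ → (5,15,-9)
river: ρ → (-9,3,11)
river: ρ → (11,19,-1)
river: ρ → (-1,19,11)
river: ρ → (11,3,-9)
river: ρ → (-9,15,5)
ρ-cycle length = 6 (tail of 0 descent steps not counted)

6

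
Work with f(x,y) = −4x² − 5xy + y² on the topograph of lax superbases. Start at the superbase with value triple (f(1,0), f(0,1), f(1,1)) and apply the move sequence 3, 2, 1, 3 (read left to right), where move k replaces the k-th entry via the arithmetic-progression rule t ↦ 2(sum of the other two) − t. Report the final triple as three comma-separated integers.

start (-4,1,-8) = (f(1,0),f(0,1),f(1,1))
replace slot 3: 2·((-4)+1) − (-8) = 2 → (-4,1,2)
replace slot 2: 2·((-4)+2) − 1 = -5 → (-4,-5,2)
replace slot 1: 2·((-5)+2) − (-4) = -2 → (-2,-5,2)
replace slot 3: 2·((-2)+(-5)) − 2 = -16 → (-2,-5,-16)

-2,-5,-16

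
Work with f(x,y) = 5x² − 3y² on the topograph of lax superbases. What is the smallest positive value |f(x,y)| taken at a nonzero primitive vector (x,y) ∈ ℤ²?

descent: ρ → (-3,6,2)  [lands on river]
river: ρ → (2,6,-3)
closes: descent 1, river 2
min |a| on river = 2

2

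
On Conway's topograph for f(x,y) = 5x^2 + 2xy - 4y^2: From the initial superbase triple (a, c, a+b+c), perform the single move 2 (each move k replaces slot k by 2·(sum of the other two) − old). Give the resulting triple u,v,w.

start (5,-4,3) = (f(1,0),f(0,1),f(1,1))
replace slot 2: 2·(5+3) − (-4) = 20 → (5,20,3)

5,20,3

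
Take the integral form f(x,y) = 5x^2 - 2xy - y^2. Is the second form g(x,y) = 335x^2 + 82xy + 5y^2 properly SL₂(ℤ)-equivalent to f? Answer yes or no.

D₁ = 24, D₂ = 24
river cycle of f (length 2): (-1, 4, 2), (2, 4, -1)
river cycle of g (length 2): (-1, 4, 2), (2, 4, -1)
cycles coincide ⇒ equivalent

yes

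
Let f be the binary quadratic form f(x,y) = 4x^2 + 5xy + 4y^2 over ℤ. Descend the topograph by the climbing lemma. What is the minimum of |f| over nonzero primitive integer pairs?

translate: b→-3 (≡5 mod 8), so (4,5,4)→(4,-3,3)
flip: (4,-3,3)→(3,3,4)
reduced (well bottom): (3,3,4) with a≤c, −a<b≤a
well minimum = a = 3

3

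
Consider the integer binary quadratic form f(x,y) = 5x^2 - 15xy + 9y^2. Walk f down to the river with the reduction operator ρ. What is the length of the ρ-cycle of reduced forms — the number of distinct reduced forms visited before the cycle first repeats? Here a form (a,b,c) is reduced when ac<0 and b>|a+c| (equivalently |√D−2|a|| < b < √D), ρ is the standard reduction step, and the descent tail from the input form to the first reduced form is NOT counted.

D = 45, ⌊√D⌋ = 6
descent: ρ → (9,-3,-1)
descent: ρ → (-1,5,5)  [lands on river]
river: ρ → (5,5,-1)
ρ-cycle length = 2 (tail of 2 descent steps not counted)

2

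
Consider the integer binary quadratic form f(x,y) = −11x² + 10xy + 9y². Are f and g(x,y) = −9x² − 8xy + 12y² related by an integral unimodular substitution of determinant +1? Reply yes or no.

D₁ = 496, D₂ = 496
river cycle of f (length 16): (9, 8, -12), (-12, 16, 5), (5, 14, -15), (-15, 16, 4), (4, 16, -15), (-15, 14, 5), (5, 16, -12), (-12, 8, 9), (9, 10, -11), (-11, 12, 8), … (6 more)
river cycle of g (length 16): (12, 8, -9), (-9, 10, 11), (11, 12, -8), (-8, 20, 3), (3, 22, -1), (-1, 22, 3), (3, 20, -8), (-8, 12, 11), (11, 10, -9), (-9, 8, 12), … (6 more)
cycles differ ⇒ inequivalent

no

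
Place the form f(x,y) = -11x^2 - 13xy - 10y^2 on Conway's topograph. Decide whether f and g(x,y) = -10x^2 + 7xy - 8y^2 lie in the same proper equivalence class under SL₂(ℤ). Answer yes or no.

D₁ = -271, D₂ = -271
f is negative-definite; reduce −f:
−f: translate: b→-9 (≡13 mod 22), so (11,13,10)→(11,-9,8)
−f: flip: (11,-9,8)→(8,9,11)
−f: translate: b→-7 (≡9 mod 16), so (8,9,11)→(8,-7,10)
−f: reduced (well bottom): (8,-7,10) with a≤c, −a<b≤a
flip sign back: reduced form of f is (-8,7,-10)
g is negative-definite; reduce −g:
−g: flip: (10,-7,8)→(8,7,10)
−g: reduced (well bottom): (8,7,10) with a≤c, −a<b≤a
flip sign back: reduced form of g is (-8,-7,-10)
reduced forms (-8, 7, -10) vs (-8, -7, -10) ⇒ inequivalent

no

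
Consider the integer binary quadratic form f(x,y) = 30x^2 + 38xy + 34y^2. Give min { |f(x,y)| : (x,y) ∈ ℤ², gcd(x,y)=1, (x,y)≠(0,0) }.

translate: b→-22 (≡38 mod 60), so (30,38,34)→(30,-22,26)
flip: (30,-22,26)→(26,22,30)
reduced (well bottom): (26,22,30) with a≤c, −a<b≤a
well minimum = a = 26

26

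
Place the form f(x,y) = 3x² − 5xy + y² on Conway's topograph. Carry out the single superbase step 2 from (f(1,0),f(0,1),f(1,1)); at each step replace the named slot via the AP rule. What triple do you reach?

start (3,1,-1) = (f(1,0),f(0,1),f(1,1))
replace slot 2: 2·(3+(-1)) − 1 = 3 → (3,3,-1)

3,3,-1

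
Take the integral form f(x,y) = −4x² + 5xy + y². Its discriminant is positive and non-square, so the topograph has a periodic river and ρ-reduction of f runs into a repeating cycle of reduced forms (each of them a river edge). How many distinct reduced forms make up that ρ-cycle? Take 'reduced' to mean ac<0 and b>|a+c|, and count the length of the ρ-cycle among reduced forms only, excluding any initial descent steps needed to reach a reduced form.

D = 41, ⌊√D⌋ = 6
river: ρ → (1,5,-4)
river: ρ → (-4,3,2)
river: ρ → (2,5,-2)
river: ρ → (-2,3,4)
river: ρ → (4,5,-1)
river: ρ → (-1,5,4)
river: ρ → (4,3,-2)
river: ρ → (-2,5,2)
river: ρ → (2,3,-4)
river: ρ → (-4,5,1)
ρ-cycle length = 10 (tail of 0 descent steps not counted)

10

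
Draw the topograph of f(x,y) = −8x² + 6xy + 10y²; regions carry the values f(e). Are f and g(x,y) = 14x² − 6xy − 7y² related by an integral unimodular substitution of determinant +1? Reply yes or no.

D₁ = 356, D₂ = 428
discriminants differ ⇒ not SL₂(ℤ)-equivalent

no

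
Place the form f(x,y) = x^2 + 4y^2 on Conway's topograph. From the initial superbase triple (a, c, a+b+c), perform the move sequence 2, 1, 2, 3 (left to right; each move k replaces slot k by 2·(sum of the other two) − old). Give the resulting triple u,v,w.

start (1,4,5) = (f(1,0),f(0,1),f(1,1))
replace slot 2: 2·(1+5) − 4 = 8 → (1,8,5)
replace slot 1: 2·(8+5) − 1 = 25 → (25,8,5)
replace slot 2: 2·(25+5) − 8 = 52 → (25,52,5)
replace slot 3: 2·(25+52) − 5 = 149 → (25,52,149)

25,52,149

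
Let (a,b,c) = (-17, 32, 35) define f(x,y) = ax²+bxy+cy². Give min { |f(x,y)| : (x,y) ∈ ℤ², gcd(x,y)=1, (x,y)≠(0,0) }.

river: ρ → (35,38,-14)
river: ρ → (-14,46,23)
river: ρ → (23,46,-14)
river: ρ → (-14,38,35)
river: ρ → (35,32,-17)
river: ρ → (-17,36,31)
river: ρ → (31,26,-22)
river: ρ → (-22,18,35)
river: ρ → (35,52,-5)
river: ρ → (-5,58,2)
river: ρ → (2,58,-5)
river: ρ → (-5,52,35)
river: ρ → (35,18,-22)
river: ρ → (-22,26,31)
river: ρ → (31,36,-17)
river: ρ → (-17,32,35)
closes: descent 0, river 16
min |a| on river = 2

2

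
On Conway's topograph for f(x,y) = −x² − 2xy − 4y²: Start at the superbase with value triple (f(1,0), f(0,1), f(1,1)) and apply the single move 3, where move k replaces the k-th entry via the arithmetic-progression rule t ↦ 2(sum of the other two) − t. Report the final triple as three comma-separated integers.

start (-1,-4,-7) = (f(1,0),f(0,1),f(1,1))
replace slot 3: 2·((-1)+(-4)) − (-7) = -3 → (-1,-4,-3)

-1,-4,-3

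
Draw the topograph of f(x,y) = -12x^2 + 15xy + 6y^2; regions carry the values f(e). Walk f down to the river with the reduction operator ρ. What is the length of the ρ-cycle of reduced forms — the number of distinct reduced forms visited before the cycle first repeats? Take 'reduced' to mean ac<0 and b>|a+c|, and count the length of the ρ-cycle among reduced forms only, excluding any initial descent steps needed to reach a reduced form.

D = 513, ⌊√D⌋ = 22
river: ρ → (6,21,-3)
river: ρ → (-3,21,6)
river: ρ → (6,15,-12)
river: ρ → (-12,9,9)
river: ρ → (9,9,-12)
river: ρ → (-12,15,6)
ρ-cycle length = 6 (tail of 0 descent steps not counted)

6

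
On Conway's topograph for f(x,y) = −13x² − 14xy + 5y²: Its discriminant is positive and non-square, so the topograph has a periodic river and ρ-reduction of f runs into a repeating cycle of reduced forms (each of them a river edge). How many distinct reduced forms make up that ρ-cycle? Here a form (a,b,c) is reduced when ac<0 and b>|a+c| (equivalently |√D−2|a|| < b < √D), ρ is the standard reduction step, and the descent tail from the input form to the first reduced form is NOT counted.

D = 456, ⌊√D⌋ = 21
descent: ρ → (5,14,-13)  [lands on river]
river: ρ → (-13,12,6)
river: ρ → (6,12,-13)
river: ρ → (-13,14,5)
river: ρ → (5,16,-10)
river: ρ → (-10,4,11)
river: ρ → (11,18,-3)
river: ρ → (-3,18,11)
river: ρ → (11,4,-10)
river: ρ → (-10,16,5)
ρ-cycle length = 10 (tail of 1 descent step not counted)

10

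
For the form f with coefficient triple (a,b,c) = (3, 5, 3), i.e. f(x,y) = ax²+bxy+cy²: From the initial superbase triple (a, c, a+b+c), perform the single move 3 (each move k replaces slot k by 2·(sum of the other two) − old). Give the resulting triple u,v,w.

start (3,3,11) = (f(1,0),f(0,1),f(1,1))
replace slot 3: 2·(3+3) − 11 = 1 → (3,3,1)

3,3,1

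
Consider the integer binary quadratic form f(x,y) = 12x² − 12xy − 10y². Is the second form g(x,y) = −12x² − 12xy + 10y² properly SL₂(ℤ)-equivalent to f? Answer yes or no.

D₁ = 624, D₂ = 624
river cycle of f (length 6): (-10, 12, 12), (12, 12, -10), (-10, 8, 14), (14, 20, -4), (-4, 20, 14), (14, 8, -10)
river cycle of g (length 6): (10, 12, -12), (-12, 12, 10), (10, 8, -14), (-14, 20, 4), (4, 20, -14), (-14, 8, 10)
cycles differ ⇒ inequivalent

no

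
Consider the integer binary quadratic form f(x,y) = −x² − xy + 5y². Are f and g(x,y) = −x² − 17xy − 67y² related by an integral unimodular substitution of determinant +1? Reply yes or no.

D₁ = 21, D₂ = 21
river cycle of f (length 2): (-1, 3, 3), (3, 3, -1)
river cycle of g (length 2): (-1, 3, 3), (3, 3, -1)
cycles coincide ⇒ equivalent

yes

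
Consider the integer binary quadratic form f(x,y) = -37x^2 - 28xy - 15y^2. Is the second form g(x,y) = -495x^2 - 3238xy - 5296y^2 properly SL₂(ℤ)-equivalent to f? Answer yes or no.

D₁ = -1436, D₂ = -1436
f is negative-definite; reduce −f:
−f: flip: (37,28,15)→(15,-28,37)
−f: translate: b→2 (≡-28 mod 30), so (15,-28,37)→(15,2,24)
−f: reduced (well bottom): (15,2,24) with a≤c, −a<b≤a
flip sign back: reduced form of f is (-15,-2,-24)
g is negative-definite; reduce −g:
−g: translate: b→268 (≡3238 mod 990), so (495,3238,5296)→(495,268,37)
−g: flip: (495,268,37)→(37,-268,495)
−g: translate: b→28 (≡-268 mod 74), so (37,-268,495)→(37,28,15)
−g: flip: (37,28,15)→(15,-28,37)
−g: translate: b→2 (≡-28 mod 30), so (15,-28,37)→(15,2,24)
−g: reduced (well bottom): (15,2,24) with a≤c, −a<b≤a
flip sign back: reduced form of g is (-15,-2,-24)
reduced forms (-15, -2, -24) vs (-15, -2, -24) ⇒ equivalent

yes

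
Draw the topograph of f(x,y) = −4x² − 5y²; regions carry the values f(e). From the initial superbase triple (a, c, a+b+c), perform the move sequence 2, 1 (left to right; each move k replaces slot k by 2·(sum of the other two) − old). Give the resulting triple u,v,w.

start (-4,-5,-9) = (f(1,0),f(0,1),f(1,1))
replace slot 2: 2·((-4)+(-9)) − (-5) = -21 → (-4,-21,-9)
replace slot 1: 2·((-21)+(-9)) − (-4) = -56 → (-56,-21,-9)

-56,-21,-9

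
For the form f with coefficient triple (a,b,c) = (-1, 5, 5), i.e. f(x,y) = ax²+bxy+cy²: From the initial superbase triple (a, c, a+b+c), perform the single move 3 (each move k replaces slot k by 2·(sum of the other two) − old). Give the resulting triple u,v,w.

start (-1,5,9) = (f(1,0),f(0,1),f(1,1))
replace slot 3: 2·((-1)+5) − 9 = -1 → (-1,5,-1)

-1,5,-1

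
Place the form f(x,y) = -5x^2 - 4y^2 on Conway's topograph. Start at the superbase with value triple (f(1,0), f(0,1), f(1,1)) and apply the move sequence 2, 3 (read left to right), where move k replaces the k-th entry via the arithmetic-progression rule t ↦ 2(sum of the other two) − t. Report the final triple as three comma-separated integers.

start (-5,-4,-9) = (f(1,0),f(0,1),f(1,1))
replace slot 2: 2·((-5)+(-9)) − (-4) = -24 → (-5,-24,-9)
replace slot 3: 2·((-5)+(-24)) − (-9) = -49 → (-5,-24,-49)

-5,-24,-49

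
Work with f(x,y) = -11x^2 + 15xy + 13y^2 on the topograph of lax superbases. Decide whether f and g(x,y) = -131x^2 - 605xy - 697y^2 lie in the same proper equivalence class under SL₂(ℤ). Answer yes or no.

D₁ = 797, D₂ = 797
river cycle of f (length 14): (13, 11, -13), (-13, 15, 11), (11, 7, -17), (-17, 27, 1), (1, 27, -17), (-17, 7, 11), (11, 15, -13), (-13, 11, 13), (13, 15, -11), (-11, 7, 17), … (4 more)
river cycle of g (length 14): (-11, 15, 13), (13, 11, -13), (-13, 15, 11), (11, 7, -17), (-17, 27, 1), (1, 27, -17), (-17, 7, 11), (11, 15, -13), (-13, 11, 13), (13, 15, -11), … (4 more)
cycles coincide ⇒ equivalent

yes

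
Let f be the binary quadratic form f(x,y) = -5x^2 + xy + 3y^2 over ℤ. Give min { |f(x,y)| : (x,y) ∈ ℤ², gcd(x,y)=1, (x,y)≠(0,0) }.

descent: ρ → (3,5,-3)  [lands on river]
river: ρ → (-3,7,1)
river: ρ → (1,7,-3)
river: ρ → (-3,5,3)
river: ρ → (3,7,-1)
river: ρ → (-1,7,3)
closes: descent 1, river 6
min |a| on river = 1

1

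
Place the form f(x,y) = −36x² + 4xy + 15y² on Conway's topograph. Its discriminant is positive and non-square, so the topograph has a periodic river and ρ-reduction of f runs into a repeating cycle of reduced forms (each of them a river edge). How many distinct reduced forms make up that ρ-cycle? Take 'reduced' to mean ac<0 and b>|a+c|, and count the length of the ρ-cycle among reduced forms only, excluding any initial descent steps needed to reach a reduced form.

D = 2176, ⌊√D⌋ = 46
descent: ρ → (15,26,-25)  [lands on river]
river: ρ → (-25,24,16)
river: ρ → (16,40,-9)
river: ρ → (-9,32,32)
river: ρ → (32,32,-9)
river: ρ → (-9,40,16)
river: ρ → (16,24,-25)
river: ρ → (-25,26,15)
river: ρ → (15,34,-17)
river: ρ → (-17,34,15)
ρ-cycle length = 10 (tail of 1 descent step not counted)

10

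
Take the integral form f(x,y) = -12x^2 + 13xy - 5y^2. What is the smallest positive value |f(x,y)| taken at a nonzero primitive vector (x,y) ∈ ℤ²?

translate: b→11 (≡-13 mod 24), so (12,-13,5)→(12,11,4)
flip: (12,11,4)→(4,-11,12)
translate: b→-3 (≡-11 mod 8), so (4,-11,12)→(4,-3,5)
reduced (well bottom): (4,-3,5) with a≤c, −a<b≤a
well minimum |f| = |-4| = 4 (negative-definite)

4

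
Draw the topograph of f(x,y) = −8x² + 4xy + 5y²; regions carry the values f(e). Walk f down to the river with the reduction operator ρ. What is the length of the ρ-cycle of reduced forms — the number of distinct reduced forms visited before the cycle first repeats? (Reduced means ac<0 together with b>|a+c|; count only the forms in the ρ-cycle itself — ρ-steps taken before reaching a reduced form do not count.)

D = 176, ⌊√D⌋ = 13
river: ρ → (5,6,-7)
river: ρ → (-7,8,4)
river: ρ → (4,8,-7)
river: ρ → (-7,6,5)
river: ρ → (5,4,-8)
river: ρ → (-8,12,1)
river: ρ → (1,12,-8)
river: ρ → (-8,4,5)
ρ-cycle length = 8 (tail of 0 descent steps not counted)

8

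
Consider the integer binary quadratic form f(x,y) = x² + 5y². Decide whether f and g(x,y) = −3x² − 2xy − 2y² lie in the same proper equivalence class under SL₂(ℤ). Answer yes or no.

D₁ = -20, D₂ = -20
f: reduced (well bottom): (1,0,5) with a≤c, −a<b≤a
g is negative-definite; reduce −g:
−g: flip: (3,2,2)→(2,-2,3)
−g: translate: b→2 (≡-2 mod 4), so (2,-2,3)→(2,2,3)
−g: reduced (well bottom): (2,2,3) with a≤c, −a<b≤a
flip sign back: reduced form of g is (-2,-2,-3)
reduced forms (1, 0, 5) vs (-2, -2, -3) ⇒ inequivalent

no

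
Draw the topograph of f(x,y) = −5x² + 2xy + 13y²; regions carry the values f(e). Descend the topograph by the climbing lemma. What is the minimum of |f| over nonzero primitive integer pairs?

descent: ρ → (13,-2,-5)
descent: ρ → (-5,12,6)  [lands on river]
river: ρ → (6,12,-5)
river: ρ → (-5,8,10)
river: ρ → (10,12,-3)
river: ρ → (-3,12,10)
river: ρ → (10,8,-5)
closes: descent 2, river 6
min |a| on river = 3

3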